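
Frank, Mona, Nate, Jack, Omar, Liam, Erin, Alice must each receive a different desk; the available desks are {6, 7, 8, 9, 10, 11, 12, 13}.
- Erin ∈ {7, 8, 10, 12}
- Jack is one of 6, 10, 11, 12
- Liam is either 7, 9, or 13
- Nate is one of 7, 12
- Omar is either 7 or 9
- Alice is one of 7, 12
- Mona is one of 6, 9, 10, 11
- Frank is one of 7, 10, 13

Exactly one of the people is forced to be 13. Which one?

The 8 variables draw from only 8 values {6, 7, 8, 9, 10, 11, 12, 13}, so each is used; only Erin can be 8, hence Erin = 8.
Nate and Alice between them cover only {7, 12} — a naked pair. Remove those values from Frank, Jack, Omar, Liam.
That leaves Omar = 9. Strike 9 from Mona, Liam.
So 13 goes to Liam.

Liam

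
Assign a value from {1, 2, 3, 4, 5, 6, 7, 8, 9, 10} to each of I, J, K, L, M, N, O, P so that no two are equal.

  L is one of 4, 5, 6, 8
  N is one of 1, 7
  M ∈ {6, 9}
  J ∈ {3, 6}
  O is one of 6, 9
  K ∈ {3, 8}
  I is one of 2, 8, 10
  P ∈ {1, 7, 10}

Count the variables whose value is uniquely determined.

2

The 2 variables M and O are confined to {6, 9}, which locks those values in; drop them from J, L.
J must be 3 (only option left). Strike 3 from K.
K's domain is down to {8}, so K = 8. So I, L can't be 8.
Determined: J=3, K=8. The other variables each still have more than one consistent value. That makes 2.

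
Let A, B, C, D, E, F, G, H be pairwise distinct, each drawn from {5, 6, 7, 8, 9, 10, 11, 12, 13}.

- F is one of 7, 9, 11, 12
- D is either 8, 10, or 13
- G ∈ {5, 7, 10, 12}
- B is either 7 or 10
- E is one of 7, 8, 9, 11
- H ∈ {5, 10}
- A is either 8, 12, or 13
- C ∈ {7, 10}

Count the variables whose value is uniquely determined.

B and C between them cover only {7, 10} — a naked pair. Remove those values from D, E, F, G, H.
H's domain is down to {5}, so H = 5. So G can't be 5.
G has just one choice, so G = 12. Remove 12 from A, F.
A and D share exactly the 2 values {8, 13}; by pigeonhole those values go to them, so strike 8, 13 from E.
Determined: G=12, H=5. The other variables each still have more than one consistent value. That makes 2.

2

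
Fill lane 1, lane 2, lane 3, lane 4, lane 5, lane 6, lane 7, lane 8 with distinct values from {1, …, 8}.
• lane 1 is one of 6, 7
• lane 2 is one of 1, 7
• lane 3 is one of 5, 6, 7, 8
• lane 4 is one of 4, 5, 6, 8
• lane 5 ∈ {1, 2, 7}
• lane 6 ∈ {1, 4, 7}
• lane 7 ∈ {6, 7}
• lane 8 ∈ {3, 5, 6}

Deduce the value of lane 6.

4

The 8 variables together cover exactly {1, 2, 3, 4, 5, 6, 7, 8} — 8 values for 8 variables — and 2 appears only in lane 5's list, so lane 5 = 2.
The 7 still-open variables together cover exactly {1, 3, 4, 5, 6, 7, 8} — 7 values for 7 variables — and 3 appears only in lane 8's list, so lane 8 = 3.
lane 1 and lane 7 between them cover only {6, 7} — a naked pair. Remove those values from lane 2, lane 3, lane 4, lane 6.
lane 2 must be 1 (only option left). Remove 1 from lane 6.
So lane 6 = 4.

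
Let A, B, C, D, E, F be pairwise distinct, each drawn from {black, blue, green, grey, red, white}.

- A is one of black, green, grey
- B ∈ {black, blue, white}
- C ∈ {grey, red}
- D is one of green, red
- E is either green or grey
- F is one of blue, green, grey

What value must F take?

Among the 6 variables, white fits only B (and all 6 values in {black, blue, green, grey, red, white} must be used), so B = white.
Among the 5 still-open variables, black fits only A (and all 5 values in {black, blue, green, grey, red} must be used), so A = black.
The 4 still-open variables draw from only 4 values {blue, green, grey, red}, so each is used; only F can be blue, hence F = blue.

blue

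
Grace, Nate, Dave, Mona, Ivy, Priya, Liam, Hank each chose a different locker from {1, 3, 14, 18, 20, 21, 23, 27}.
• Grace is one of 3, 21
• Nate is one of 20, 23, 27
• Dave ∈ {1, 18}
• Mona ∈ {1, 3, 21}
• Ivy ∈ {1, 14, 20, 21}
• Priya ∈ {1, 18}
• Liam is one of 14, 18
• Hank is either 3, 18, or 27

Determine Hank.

27

Among the 8 variables, 23 fits only Nate (and all 8 values in {1, 3, 14, 18, 20, 21, 23, 27} must be used), so Nate = 23.
The 7 still-open variables draw from only 7 values {1, 3, 14, 18, 20, 21, 27}, so each is used; only Ivy can be 20, hence Ivy = 20.
The 6 still-open variables draw from only 6 values {1, 3, 14, 18, 21, 27}, so each is used; only Liam can be 14, hence Liam = 14.
Among the 5 still-open variables, 27 fits only Hank (and all 5 values in {1, 3, 18, 21, 27} must be used), so Hank = 27.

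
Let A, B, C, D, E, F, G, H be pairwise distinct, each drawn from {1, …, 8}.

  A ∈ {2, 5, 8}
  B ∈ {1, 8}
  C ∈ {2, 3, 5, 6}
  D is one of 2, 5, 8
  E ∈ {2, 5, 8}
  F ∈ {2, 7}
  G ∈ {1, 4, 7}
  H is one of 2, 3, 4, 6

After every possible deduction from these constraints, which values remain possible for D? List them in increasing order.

2, 5, 8

The 3 variables A, D, E are confined to {2, 5, 8}, which locks those values in; drop them from B, C, F, H.
That leaves B = 1. Strike 1 from G.
F must be 7 (only option left). Strike 7 from G.
G has just one choice, so G = 4. Eliminate 4 elsewhere: H.
No further eliminations apply; D can still be any of 2, 5, 8.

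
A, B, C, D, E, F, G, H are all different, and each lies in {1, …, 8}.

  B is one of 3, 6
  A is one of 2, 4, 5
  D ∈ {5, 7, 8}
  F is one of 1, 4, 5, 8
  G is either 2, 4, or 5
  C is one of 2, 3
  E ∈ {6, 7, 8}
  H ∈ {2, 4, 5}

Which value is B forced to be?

The 8 variables draw from only 8 values {1, 2, 3, 4, 5, 6, 7, 8}, so each is used; only F can be 1, hence F = 1.
The 3 variables A, G, H are confined to {2, 4, 5}, which locks those values in; drop them from C, D.
C's domain is down to {3}, so C = 3. Eliminate 3 elsewhere: B.
So B = 6.

6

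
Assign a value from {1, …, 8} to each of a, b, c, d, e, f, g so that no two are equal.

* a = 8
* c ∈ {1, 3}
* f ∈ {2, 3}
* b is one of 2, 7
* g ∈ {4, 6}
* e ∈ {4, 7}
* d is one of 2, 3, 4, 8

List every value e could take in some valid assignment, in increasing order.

4, 7

a must be 8 (only option left). So d can't be 8.
The 6 still-open variables together cover exactly {1, 2, 3, 4, 6, 7} — 6 values for 6 variables — and 1 appears only in c's list, so c = 1.
The 5 still-open variables draw from only 5 values {2, 3, 4, 6, 7}, so each is used; only g can be 6, hence g = 6.
No further eliminations apply; e can still be any of 4, 7.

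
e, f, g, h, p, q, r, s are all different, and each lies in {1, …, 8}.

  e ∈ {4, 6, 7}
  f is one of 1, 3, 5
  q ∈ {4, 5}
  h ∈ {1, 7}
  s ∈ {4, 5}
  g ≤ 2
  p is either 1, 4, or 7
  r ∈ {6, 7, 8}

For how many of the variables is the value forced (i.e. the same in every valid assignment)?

The 8 variables together cover exactly {1, 2, 3, 4, 5, 6, 7, 8} — 8 values for 8 variables — and 2 appears only in g's list, so g = 2.
The 7 still-open variables draw from only 7 values {1, 3, 4, 5, 6, 7, 8}, so each is used; only f can be 3, hence f = 3.
The 6 still-open variables draw from only 6 values {1, 4, 5, 6, 7, 8}, so each is used; only r can be 8, hence r = 8.
Among the 5 still-open variables, 6 fits only e (and all 5 values in {1, 4, 5, 6, 7} must be used), so e = 6.
The 2 variables q and s are confined to {4, 5}, which locks those values in; drop them from p.
Determined: e=6, f=3, g=2, r=8. The other variables each still have more than one consistent value. That makes 4.

4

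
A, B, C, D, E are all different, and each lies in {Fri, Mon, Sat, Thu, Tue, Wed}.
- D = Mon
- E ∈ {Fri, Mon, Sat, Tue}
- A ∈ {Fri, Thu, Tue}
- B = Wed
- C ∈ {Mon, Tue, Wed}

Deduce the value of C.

Tue

B's domain is down to {Wed}, so B = Wed. Remove Wed from C.
D must be Mon (only option left). Eliminate Mon elsewhere: C, E.
So C = Tue.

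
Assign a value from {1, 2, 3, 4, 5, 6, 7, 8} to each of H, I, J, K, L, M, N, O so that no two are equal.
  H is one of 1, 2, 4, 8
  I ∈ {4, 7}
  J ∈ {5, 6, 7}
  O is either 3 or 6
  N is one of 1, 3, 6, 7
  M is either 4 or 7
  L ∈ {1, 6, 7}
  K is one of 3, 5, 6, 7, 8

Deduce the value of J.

5

Among the 8 variables, 2 fits only H (and all 8 values in {1, 2, 3, 4, 5, 6, 7, 8} must be used), so H = 2.
The 7 still-open variables draw from only 7 values {1, 3, 4, 5, 6, 7, 8}, so each is used; only K can be 8, hence K = 8.
The 6 still-open variables draw from only 6 values {1, 3, 4, 5, 6, 7}, so each is used; only J can be 5, hence J = 5.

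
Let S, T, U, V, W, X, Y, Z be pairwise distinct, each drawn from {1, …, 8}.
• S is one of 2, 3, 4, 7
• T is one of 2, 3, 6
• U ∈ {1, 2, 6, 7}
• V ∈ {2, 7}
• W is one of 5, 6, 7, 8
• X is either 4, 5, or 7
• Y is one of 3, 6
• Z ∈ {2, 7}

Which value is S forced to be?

The 8 variables draw from only 8 values {1, 2, 3, 4, 5, 6, 7, 8}, so each is used; only U can be 1, hence U = 1.
The 7 still-open variables together cover exactly {2, 3, 4, 5, 6, 7, 8} — 7 values for 7 variables — and 8 appears only in W's list, so W = 8.
Among the 6 still-open variables, 5 fits only X (and all 6 values in {2, 3, 4, 5, 6, 7} must be used), so X = 5.
The 5 still-open variables draw from only 5 values {2, 3, 4, 6, 7}, so each is used; only S can be 4, hence S = 4.

4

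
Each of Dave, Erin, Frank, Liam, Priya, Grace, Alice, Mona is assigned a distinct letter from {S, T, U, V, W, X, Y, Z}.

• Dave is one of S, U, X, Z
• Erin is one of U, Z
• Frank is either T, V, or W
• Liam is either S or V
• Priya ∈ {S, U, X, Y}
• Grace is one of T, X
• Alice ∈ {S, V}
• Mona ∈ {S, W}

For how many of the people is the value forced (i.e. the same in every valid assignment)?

Among the 8 variables, Y fits only Priya (and all 8 values in {S, T, U, V, W, X, Y, Z} must be used), so Priya = Y.
Liam and Alice between them cover only {S, V} — a naked pair. Remove those values from Dave, Frank, Mona.
That leaves Mona = W. Strike W from Frank.
Frank must be T (only option left). So Grace can't be T.
Grace must be X (only option left). So Dave can't be X.
Determined: Frank=T, Priya=Y, Grace=X, Mona=W. The other people each still have more than one consistent value. That makes 4.

4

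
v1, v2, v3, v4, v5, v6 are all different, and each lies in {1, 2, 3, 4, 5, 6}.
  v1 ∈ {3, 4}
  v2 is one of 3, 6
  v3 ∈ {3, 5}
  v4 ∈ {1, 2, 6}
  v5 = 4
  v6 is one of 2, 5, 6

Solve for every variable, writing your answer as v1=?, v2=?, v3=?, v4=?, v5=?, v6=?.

v5's domain is down to {4}, so v5 = 4. Strike 4 from v1.
v1's domain is down to {3}, so v1 = 3. Remove 3 from v2, v3.
v2 has just one choice, so v2 = 6. Strike 6 from v4, v6.
That leaves v3 = 5. Eliminate 5 elsewhere: v6.
v6's domain is down to {2}, so v6 = 2. Remove 2 from v4.
v4's domain is down to {1}, so v4 = 1.

v1=3, v2=6, v3=5, v4=1, v5=4, v6=2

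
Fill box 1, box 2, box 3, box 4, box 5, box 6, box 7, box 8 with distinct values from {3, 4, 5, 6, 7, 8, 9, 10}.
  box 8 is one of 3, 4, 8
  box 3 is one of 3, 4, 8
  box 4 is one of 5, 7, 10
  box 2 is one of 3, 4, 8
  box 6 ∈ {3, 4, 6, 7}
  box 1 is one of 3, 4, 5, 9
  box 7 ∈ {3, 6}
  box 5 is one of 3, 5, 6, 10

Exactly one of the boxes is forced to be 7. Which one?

box 6

The 8 variables draw from only 8 values {3, 4, 5, 6, 7, 8, 9, 10}, so each is used; only box 1 can be 9, hence box 1 = 9.
The 3 variables box 2, box 3, box 8 are confined to {3, 4, 8}, which locks those values in; drop them from box 5, box 6, box 7.
box 7 must be 6 (only option left). Eliminate 6 elsewhere: box 5, box 6.
So 7 goes to box 6.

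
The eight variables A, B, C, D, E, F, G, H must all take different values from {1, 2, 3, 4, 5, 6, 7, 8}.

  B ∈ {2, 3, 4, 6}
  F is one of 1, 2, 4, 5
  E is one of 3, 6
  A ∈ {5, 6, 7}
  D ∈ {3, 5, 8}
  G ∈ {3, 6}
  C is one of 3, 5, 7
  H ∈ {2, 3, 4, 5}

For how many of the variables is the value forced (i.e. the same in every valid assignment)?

2

The 8 variables together cover exactly {1, 2, 3, 4, 5, 6, 7, 8} — 8 values for 8 variables — and 1 appears only in F's list, so F = 1.
The 7 still-open variables draw from only 7 values {2, 3, 4, 5, 6, 7, 8}, so each is used; only D can be 8, hence D = 8.
E and G between them cover only {3, 6} — a naked pair. Remove those values from A, B, C, H.
A and C between them cover only {5, 7} — a naked pair. Remove those values from H.
Determined: D=8, F=1. The other variables each still have more than one consistent value. That makes 2.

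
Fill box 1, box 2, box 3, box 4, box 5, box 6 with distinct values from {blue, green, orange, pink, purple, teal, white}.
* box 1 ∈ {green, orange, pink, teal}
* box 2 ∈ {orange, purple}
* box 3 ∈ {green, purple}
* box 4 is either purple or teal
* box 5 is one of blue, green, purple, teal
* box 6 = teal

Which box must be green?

box 6 has just one choice, so box 6 = teal. Eliminate teal elsewhere: box 1, box 4, box 5.
box 4 must be purple (only option left). Remove purple from box 2, box 3, box 5.
So green goes to box 3.

box 3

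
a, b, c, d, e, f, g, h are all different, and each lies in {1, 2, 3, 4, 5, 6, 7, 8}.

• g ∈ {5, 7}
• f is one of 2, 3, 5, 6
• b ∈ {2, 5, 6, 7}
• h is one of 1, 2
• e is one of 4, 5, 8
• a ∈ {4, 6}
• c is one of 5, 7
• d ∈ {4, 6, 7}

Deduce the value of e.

8

The 8 variables together cover exactly {1, 2, 3, 4, 5, 6, 7, 8} — 8 values for 8 variables — and 1 appears only in h's list, so h = 1.
Among the 7 still-open variables, 3 fits only f (and all 7 values in {2, 3, 4, 5, 6, 7, 8} must be used), so f = 3.
Among the 6 still-open variables, 2 fits only b (and all 6 values in {2, 4, 5, 6, 7, 8} must be used), so b = 2.
Among the 5 still-open variables, 8 fits only e (and all 5 values in {4, 5, 6, 7, 8} must be used), so e = 8.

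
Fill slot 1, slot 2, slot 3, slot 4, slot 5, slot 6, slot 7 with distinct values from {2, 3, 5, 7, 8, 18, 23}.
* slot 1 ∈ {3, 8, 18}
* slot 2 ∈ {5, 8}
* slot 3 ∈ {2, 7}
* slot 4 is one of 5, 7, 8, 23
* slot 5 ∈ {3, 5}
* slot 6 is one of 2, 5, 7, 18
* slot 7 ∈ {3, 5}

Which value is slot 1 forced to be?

18

The 7 variables draw from only 7 values {2, 3, 5, 7, 8, 18, 23}, so each is used; only slot 4 can be 23, hence slot 4 = 23.
The 2 variables slot 5 and slot 7 are confined to {3, 5}, which locks those values in; drop them from slot 1, slot 2, slot 6.
slot 2 has just one choice, so slot 2 = 8. Eliminate 8 elsewhere: slot 1.
So slot 1 = 18.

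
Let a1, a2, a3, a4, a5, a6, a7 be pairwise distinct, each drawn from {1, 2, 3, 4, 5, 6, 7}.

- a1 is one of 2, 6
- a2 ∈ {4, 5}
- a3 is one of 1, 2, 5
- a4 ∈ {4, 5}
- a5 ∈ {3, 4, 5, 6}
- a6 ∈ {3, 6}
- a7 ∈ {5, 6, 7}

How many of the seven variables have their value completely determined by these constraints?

3

The 7 variables together cover exactly {1, 2, 3, 4, 5, 6, 7} — 7 values for 7 variables — and 1 appears only in a3's list, so a3 = 1.
The 6 still-open variables together cover exactly {2, 3, 4, 5, 6, 7} — 6 values for 6 variables — and 2 appears only in a1's list, so a1 = 2.
Among the 5 still-open variables, 7 fits only a7 (and all 5 values in {3, 4, 5, 6, 7} must be used), so a7 = 7.
a2 and a4 share exactly the 2 values {4, 5}; by pigeonhole those values go to them, so strike 4, 5 from a5.
Determined: a1=2, a3=1, a7=7. The other variables each still have more than one consistent value. That makes 3.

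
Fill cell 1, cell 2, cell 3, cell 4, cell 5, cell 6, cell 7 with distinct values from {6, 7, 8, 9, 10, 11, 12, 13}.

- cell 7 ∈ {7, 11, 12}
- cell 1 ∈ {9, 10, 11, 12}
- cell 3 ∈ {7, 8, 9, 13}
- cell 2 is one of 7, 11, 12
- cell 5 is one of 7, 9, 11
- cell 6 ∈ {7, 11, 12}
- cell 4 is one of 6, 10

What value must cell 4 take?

cell 2, cell 6, cell 7 between them cover only {7, 11, 12} — a naked triple. Remove those values from cell 1, cell 3, cell 5.
cell 5 must be 9 (only option left). Eliminate 9 elsewhere: cell 1, cell 3.
cell 1 must be 10 (only option left). Strike 10 from cell 4.
So cell 4 = 6.

6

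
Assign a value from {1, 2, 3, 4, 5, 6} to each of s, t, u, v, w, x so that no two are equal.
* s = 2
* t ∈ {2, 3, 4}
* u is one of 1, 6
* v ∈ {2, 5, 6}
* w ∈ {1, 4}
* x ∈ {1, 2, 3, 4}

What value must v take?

s's domain is down to {2}, so s = 2. So t, v, x can't be 2.
The 5 still-open variables together cover exactly {1, 3, 4, 5, 6} — 5 values for 5 variables — and 5 appears only in v's list, so v = 5.

5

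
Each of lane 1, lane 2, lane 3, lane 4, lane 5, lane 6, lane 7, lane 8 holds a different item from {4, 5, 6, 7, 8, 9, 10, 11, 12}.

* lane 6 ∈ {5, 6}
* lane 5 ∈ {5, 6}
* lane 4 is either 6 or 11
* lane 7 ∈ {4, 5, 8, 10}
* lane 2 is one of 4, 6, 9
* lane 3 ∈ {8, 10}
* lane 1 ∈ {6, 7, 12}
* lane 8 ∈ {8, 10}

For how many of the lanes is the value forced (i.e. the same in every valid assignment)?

The 2 variables lane 3 and lane 8 are confined to {8, 10}, which locks those values in; drop them from lane 7.
lane 5 and lane 6 between them cover only {5, 6} — a naked pair. Remove those values from lane 1, lane 2, lane 4, lane 7.
lane 4 must be 11 (only option left).
lane 7 has just one choice, so lane 7 = 4. Remove 4 from lane 2.
lane 2 has just one choice, so lane 2 = 9.
Determined: lane 2=9, lane 4=11, lane 7=4. The other lanes each still have more than one consistent value. That makes 3.

3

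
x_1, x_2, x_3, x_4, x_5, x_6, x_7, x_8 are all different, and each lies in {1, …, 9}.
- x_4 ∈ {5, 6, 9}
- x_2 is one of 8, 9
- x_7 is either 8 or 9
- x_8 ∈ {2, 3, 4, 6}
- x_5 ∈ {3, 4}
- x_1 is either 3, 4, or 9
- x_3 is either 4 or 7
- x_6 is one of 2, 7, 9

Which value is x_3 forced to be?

The 8 variables draw from only 8 values {2, 3, 4, 5, 6, 7, 8, 9}, so each is used; only x_4 can be 5, hence x_4 = 5.
Among the 7 still-open variables, 6 fits only x_8 (and all 7 values in {2, 3, 4, 6, 7, 8, 9} must be used), so x_8 = 6.
Among the 6 still-open variables, 2 fits only x_6 (and all 6 values in {2, 3, 4, 7, 8, 9} must be used), so x_6 = 2.
The 5 still-open variables together cover exactly {3, 4, 7, 8, 9} — 5 values for 5 variables — and 7 appears only in x_3's list, so x_3 = 7.

7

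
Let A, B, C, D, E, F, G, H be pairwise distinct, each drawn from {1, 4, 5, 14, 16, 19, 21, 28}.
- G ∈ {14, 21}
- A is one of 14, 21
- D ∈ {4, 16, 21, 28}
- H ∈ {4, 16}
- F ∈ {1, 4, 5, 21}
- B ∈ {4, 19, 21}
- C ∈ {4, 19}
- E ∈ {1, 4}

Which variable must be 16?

H

The 8 variables draw from only 8 values {1, 4, 5, 14, 16, 19, 21, 28}, so each is used; only F can be 5, hence F = 5.
The 7 still-open variables together cover exactly {1, 4, 14, 16, 19, 21, 28} — 7 values for 7 variables — and 1 appears only in E's list, so E = 1.
The 6 still-open variables together cover exactly {4, 14, 16, 19, 21, 28} — 6 values for 6 variables — and 28 appears only in D's list, so D = 28.
The 5 still-open variables together cover exactly {4, 14, 16, 19, 21} — 5 values for 5 variables — and 16 appears only in H's list, so H = 16.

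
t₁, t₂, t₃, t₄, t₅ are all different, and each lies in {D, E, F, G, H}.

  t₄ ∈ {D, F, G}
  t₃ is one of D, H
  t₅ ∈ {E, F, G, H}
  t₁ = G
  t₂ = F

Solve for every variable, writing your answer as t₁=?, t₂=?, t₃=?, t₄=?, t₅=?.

t₁=G, t₂=F, t₃=H, t₄=D, t₅=E

t₁ has just one choice, so t₁ = G. Remove G from t₄, t₅.
t₂ must be F (only option left). Strike F from t₄, t₅.
t₄'s domain is down to {D}, so t₄ = D. Strike D from t₃.
t₃ has just one choice, so t₃ = H. Strike H from t₅.
t₅ must be E (only option left).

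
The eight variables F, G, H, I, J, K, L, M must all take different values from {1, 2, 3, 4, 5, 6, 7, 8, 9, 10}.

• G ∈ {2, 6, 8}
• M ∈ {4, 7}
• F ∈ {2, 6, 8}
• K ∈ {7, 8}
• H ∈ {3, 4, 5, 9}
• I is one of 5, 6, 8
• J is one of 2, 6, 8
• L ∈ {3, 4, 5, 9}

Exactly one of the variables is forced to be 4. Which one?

M

The 3 variables F, G, J are confined to {2, 6, 8}, which locks those values in; drop them from I, K.
I's domain is down to {5}, so I = 5. Remove 5 from H, L.
K has just one choice, so K = 7. Remove 7 from M.
So 4 goes to M.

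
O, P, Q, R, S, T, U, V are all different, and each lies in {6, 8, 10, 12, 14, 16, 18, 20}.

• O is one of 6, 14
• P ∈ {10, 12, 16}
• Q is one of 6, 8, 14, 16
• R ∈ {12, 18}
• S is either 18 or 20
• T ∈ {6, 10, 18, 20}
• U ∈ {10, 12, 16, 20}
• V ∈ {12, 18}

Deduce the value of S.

20

The 8 variables together cover exactly {6, 8, 10, 12, 14, 16, 18, 20} — 8 values for 8 variables — and 8 appears only in Q's list, so Q = 8.
Among the 7 still-open variables, 14 fits only O (and all 7 values in {6, 10, 12, 14, 16, 18, 20} must be used), so O = 14.
Among the 6 still-open variables, 6 fits only T (and all 6 values in {6, 10, 12, 16, 18, 20} must be used), so T = 6.
The 2 variables R and V are confined to {12, 18}, which locks those values in; drop them from P, S, U.
So S = 20.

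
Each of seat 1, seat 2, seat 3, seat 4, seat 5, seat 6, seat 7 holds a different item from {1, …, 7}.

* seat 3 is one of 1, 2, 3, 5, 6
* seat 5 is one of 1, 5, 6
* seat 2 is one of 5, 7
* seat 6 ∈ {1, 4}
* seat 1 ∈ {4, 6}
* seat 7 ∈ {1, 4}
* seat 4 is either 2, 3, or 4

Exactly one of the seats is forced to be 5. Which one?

Among the 7 variables, 7 fits only seat 2 (and all 7 values in {1, 2, 3, 4, 5, 6, 7} must be used), so seat 2 = 7.
seat 6 and seat 7 between them cover only {1, 4} — a naked pair. Remove those values from seat 1, seat 3, seat 4, seat 5.
That leaves seat 1 = 6. Remove 6 from seat 3, seat 5.
So 5 goes to seat 5.

seat 5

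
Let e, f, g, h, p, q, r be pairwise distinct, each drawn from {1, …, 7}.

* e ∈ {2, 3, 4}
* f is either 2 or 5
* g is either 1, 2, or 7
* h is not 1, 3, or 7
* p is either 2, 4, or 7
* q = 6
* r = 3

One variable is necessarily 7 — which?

q's domain is down to {6}, so q = 6. Remove 6 from h.
r has just one choice, so r = 3. Remove 3 from e.
The 5 still-open variables together cover exactly {1, 2, 4, 5, 7} — 5 values for 5 variables — and 1 appears only in g's list, so g = 1.
The 4 still-open variables draw from only 4 values {2, 4, 5, 7}, so each is used; only p can be 7, hence p = 7.

p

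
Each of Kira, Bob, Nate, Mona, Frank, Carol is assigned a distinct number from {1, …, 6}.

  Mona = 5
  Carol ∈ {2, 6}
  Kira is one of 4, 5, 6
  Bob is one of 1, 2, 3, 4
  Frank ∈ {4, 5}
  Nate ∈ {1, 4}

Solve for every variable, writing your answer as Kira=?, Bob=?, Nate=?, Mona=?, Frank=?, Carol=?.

Mona must be 5 (only option left). Eliminate 5 elsewhere: Kira, Frank.
Frank has just one choice, so Frank = 4. Remove 4 from Kira, Bob, Nate.
Kira must be 6 (only option left). Strike 6 from Carol.
Nate must be 1 (only option left). Eliminate 1 elsewhere: Bob.
Carol must be 2 (only option left). Remove 2 from Bob.
Bob has just one choice, so Bob = 3.

Kira=6, Bob=3, Nate=1, Mona=5, Frank=4, Carol=2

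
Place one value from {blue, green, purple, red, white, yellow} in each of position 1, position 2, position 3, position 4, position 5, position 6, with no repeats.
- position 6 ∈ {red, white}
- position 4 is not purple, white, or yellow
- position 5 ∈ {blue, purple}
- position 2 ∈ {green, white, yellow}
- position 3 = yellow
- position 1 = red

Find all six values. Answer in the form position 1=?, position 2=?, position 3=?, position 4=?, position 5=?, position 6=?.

position 1=red, position 2=green, position 3=yellow, position 4=blue, position 5=purple, position 6=white

position 1 has just one choice, so position 1 = red. So position 4, position 6 can't be red.
position 3 must be yellow (only option left). Strike yellow from position 2.
position 6's domain is down to {white}, so position 6 = white. Remove white from position 2.
position 2 must be green (only option left). Remove green from position 4.
position 4 must be blue (only option left). Strike blue from position 5.
position 5 has just one choice, so position 5 = purple.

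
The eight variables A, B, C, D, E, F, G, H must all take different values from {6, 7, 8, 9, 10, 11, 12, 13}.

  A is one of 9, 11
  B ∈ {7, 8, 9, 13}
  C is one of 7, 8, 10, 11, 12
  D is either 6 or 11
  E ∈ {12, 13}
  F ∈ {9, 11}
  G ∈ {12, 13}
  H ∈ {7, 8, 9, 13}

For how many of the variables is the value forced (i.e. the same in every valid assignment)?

The 8 variables together cover exactly {6, 7, 8, 9, 10, 11, 12, 13} — 8 values for 8 variables — and 6 appears only in D's list, so D = 6.
The 7 still-open variables draw from only 7 values {7, 8, 9, 10, 11, 12, 13}, so each is used; only C can be 10, hence C = 10.
A and F between them cover only {9, 11} — a naked pair. Remove those values from B, H.
E and G share exactly the 2 values {12, 13}; by pigeonhole those values go to them, so strike 12, 13 from B, H.
Determined: C=10, D=6. The other variables each still have more than one consistent value. That makes 2.

2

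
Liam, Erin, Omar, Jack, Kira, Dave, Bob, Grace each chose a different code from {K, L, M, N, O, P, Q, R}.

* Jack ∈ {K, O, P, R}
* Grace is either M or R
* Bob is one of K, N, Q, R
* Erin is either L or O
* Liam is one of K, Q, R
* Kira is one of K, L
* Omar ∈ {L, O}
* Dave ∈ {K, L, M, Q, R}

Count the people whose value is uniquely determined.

Among the 8 variables, N fits only Bob (and all 8 values in {K, L, M, N, O, P, Q, R} must be used), so Bob = N.
The 7 still-open variables together cover exactly {K, L, M, O, P, Q, R} — 7 values for 7 variables — and P appears only in Jack's list, so Jack = P.
The 2 variables Erin and Omar are confined to {L, O}, which locks those values in; drop them from Kira, Dave.
Kira must be K (only option left). Eliminate K elsewhere: Liam, Dave.
Determined: Jack=P, Kira=K, Bob=N. The other people each still have more than one consistent value. That makes 3.

3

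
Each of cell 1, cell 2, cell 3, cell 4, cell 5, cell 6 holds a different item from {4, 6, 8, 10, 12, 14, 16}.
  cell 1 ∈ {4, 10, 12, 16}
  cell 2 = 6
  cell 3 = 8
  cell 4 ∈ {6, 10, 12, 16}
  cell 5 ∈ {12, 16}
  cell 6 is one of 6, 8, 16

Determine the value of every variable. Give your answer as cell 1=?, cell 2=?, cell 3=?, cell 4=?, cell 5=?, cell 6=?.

cell 2's domain is down to {6}, so cell 2 = 6. Eliminate 6 elsewhere: cell 4, cell 6.
cell 3's domain is down to {8}, so cell 3 = 8. Remove 8 from cell 6.
cell 6's domain is down to {16}, so cell 6 = 16. Remove 16 from cell 1, cell 4, cell 5.
cell 5 must be 12 (only option left). Eliminate 12 elsewhere: cell 1, cell 4.
cell 4 has just one choice, so cell 4 = 10. So cell 1 can't be 10.
cell 1 has just one choice, so cell 1 = 4.

cell 1=4, cell 2=6, cell 3=8, cell 4=10, cell 5=12, cell 6=16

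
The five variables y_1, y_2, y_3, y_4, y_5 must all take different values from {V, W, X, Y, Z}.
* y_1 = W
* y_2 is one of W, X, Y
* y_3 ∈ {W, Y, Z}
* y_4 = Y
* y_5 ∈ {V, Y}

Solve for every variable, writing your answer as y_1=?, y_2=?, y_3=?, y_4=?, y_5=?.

y_1's domain is down to {W}, so y_1 = W. Remove W from y_2, y_3.
y_4's domain is down to {Y}, so y_4 = Y. Remove Y from y_2, y_3, y_5.
y_5's domain is down to {V}, so y_5 = V.
That leaves y_2 = X.
That leaves y_3 = Z.

y_1=W, y_2=X, y_3=Z, y_4=Y, y_5=V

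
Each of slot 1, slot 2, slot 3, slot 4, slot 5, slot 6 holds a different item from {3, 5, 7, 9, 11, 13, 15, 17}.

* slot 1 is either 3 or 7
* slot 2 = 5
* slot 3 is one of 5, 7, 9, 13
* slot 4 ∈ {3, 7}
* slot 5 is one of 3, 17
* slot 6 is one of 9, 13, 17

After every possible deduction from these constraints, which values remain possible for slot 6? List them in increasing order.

9, 13

slot 2 has just one choice, so slot 2 = 5. So slot 3 can't be 5.
slot 1 and slot 4 between them cover only {3, 7} — a naked pair. Remove those values from slot 3, slot 5.
slot 5's domain is down to {17}, so slot 5 = 17. Remove 17 from slot 6.
No further eliminations apply; slot 6 can still be any of 9, 13.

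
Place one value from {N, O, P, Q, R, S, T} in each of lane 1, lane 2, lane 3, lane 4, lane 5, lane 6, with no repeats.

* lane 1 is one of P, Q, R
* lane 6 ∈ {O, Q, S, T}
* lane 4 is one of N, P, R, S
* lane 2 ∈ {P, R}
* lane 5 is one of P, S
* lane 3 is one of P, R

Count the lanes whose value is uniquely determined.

3

lane 2 and lane 3 between them cover only {P, R} — a naked pair. Remove those values from lane 1, lane 4, lane 5.
lane 1 must be Q (only option left). Remove Q from lane 6.
lane 5's domain is down to {S}, so lane 5 = S. Remove S from lane 4, lane 6.
lane 4 must be N (only option left).
Determined: lane 1=Q, lane 4=N, lane 5=S. The other lanes each still have more than one consistent value. That makes 3.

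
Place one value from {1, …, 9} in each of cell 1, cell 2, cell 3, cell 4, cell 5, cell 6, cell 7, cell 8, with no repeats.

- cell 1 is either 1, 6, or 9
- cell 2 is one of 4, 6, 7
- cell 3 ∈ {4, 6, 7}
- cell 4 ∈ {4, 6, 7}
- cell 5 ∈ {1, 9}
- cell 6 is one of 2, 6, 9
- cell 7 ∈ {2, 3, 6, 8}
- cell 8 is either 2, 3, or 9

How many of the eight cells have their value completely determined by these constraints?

3

The 8 variables together cover exactly {1, 2, 3, 4, 6, 7, 8, 9} — 8 values for 8 variables — and 8 appears only in cell 7's list, so cell 7 = 8.
The 7 still-open variables together cover exactly {1, 2, 3, 4, 6, 7, 9} — 7 values for 7 variables — and 3 appears only in cell 8's list, so cell 8 = 3.
The 6 still-open variables draw from only 6 values {1, 2, 4, 6, 7, 9}, so each is used; only cell 6 can be 2, hence cell 6 = 2.
The 3 variables cell 2, cell 3, cell 4 are confined to {4, 6, 7}, which locks those values in; drop them from cell 1.
Determined: cell 6=2, cell 7=8, cell 8=3. The other cells each still have more than one consistent value. That makes 3.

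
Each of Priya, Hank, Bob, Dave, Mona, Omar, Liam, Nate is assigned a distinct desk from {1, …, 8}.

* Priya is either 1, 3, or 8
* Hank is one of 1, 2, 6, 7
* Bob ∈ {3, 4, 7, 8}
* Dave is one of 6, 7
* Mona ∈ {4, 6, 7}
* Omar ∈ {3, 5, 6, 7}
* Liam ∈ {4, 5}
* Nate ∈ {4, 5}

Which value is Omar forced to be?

3

Among the 8 variables, 2 fits only Hank (and all 8 values in {1, 2, 3, 4, 5, 6, 7, 8} must be used), so Hank = 2.
The 7 still-open variables together cover exactly {1, 3, 4, 5, 6, 7, 8} — 7 values for 7 variables — and 1 appears only in Priya's list, so Priya = 1.
The 6 still-open variables draw from only 6 values {3, 4, 5, 6, 7, 8}, so each is used; only Bob can be 8, hence Bob = 8.
Among the 5 still-open variables, 3 fits only Omar (and all 5 values in {3, 4, 5, 6, 7} must be used), so Omar = 3.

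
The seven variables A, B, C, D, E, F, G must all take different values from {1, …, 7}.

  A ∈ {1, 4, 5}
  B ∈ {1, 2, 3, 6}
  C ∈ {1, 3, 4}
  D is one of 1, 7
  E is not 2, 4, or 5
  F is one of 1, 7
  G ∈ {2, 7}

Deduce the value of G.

2

Among the 7 variables, 5 fits only A (and all 7 values in {1, 2, 3, 4, 5, 6, 7} must be used), so A = 5.
The 6 still-open variables together cover exactly {1, 2, 3, 4, 6, 7} — 6 values for 6 variables — and 4 appears only in C's list, so C = 4.
The 2 variables D and F are confined to {1, 7}, which locks those values in; drop them from B, E, G.
So G = 2.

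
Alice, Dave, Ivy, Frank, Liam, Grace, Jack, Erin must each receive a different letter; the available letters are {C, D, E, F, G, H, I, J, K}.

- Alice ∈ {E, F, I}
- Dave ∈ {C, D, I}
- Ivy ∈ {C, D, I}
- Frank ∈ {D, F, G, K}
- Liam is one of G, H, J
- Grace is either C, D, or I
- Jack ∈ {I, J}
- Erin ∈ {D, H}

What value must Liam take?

Dave, Ivy, Grace between them cover only {C, D, I} — a naked triple. Remove those values from Alice, Frank, Jack, Erin.
Jack's domain is down to {J}, so Jack = J. Remove J from Liam.
Erin's domain is down to {H}, so Erin = H. Eliminate H elsewhere: Liam.
So Liam = G.

G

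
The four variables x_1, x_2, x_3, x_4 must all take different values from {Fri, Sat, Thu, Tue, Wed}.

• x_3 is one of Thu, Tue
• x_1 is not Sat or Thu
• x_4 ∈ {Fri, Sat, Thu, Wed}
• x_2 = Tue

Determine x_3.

Thu

x_2 must be Tue (only option left). Eliminate Tue elsewhere: x_1, x_3.
So x_3 = Thu.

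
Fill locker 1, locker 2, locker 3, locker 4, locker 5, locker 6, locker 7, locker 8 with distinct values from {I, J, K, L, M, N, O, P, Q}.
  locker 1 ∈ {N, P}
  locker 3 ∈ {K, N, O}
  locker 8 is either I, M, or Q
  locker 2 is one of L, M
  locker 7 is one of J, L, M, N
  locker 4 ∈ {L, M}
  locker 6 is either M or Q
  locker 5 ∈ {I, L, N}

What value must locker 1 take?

P

locker 2 and locker 4 between them cover only {L, M} — a naked pair. Remove those values from locker 5, locker 6, locker 7, locker 8.
locker 6's domain is down to {Q}, so locker 6 = Q. Eliminate Q elsewhere: locker 8.
locker 8's domain is down to {I}, so locker 8 = I. Eliminate I elsewhere: locker 5.
locker 5 must be N (only option left). Eliminate N elsewhere: locker 1, locker 3, locker 7.
So locker 1 = P.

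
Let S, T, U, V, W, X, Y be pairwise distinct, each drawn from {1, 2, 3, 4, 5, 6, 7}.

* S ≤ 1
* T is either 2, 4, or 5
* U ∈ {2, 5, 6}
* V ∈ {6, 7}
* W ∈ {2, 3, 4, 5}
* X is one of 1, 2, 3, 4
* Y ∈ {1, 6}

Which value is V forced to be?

S must be 1 (only option left). Strike 1 from X, Y.
That leaves Y = 6. Remove 6 from U, V.
So V = 7.

7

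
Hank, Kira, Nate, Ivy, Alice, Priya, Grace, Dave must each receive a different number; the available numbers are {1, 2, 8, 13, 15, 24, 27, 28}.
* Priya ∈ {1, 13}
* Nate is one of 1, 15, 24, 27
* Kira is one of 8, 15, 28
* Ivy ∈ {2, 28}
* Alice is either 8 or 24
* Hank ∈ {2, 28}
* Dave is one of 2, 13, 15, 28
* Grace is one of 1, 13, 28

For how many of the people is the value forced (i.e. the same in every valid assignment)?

4

Among the 8 variables, 27 fits only Nate (and all 8 values in {1, 2, 8, 13, 15, 24, 27, 28} must be used), so Nate = 27.
The 7 still-open variables together cover exactly {1, 2, 8, 13, 15, 24, 28} — 7 values for 7 variables — and 24 appears only in Alice's list, so Alice = 24.
Among the 6 still-open variables, 8 fits only Kira (and all 6 values in {1, 2, 8, 13, 15, 28} must be used), so Kira = 8.
Among the 5 still-open variables, 15 fits only Dave (and all 5 values in {1, 2, 13, 15, 28} must be used), so Dave = 15.
Hank and Ivy between them cover only {2, 28} — a naked pair. Remove those values from Grace.
Determined: Kira=8, Nate=27, Alice=24, Dave=15. The other people each still have more than one consistent value. That makes 4.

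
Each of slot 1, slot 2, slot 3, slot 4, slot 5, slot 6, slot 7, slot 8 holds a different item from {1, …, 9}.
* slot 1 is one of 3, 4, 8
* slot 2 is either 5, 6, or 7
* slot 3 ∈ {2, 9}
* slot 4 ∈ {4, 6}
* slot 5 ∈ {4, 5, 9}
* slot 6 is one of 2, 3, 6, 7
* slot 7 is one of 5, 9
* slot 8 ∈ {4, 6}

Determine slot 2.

The 8 variables draw from only 8 values {2, 3, 4, 5, 6, 7, 8, 9}, so each is used; only slot 1 can be 8, hence slot 1 = 8.
Among the 7 still-open variables, 3 fits only slot 6 (and all 7 values in {2, 3, 4, 5, 6, 7, 9} must be used), so slot 6 = 3.
Among the 6 still-open variables, 2 fits only slot 3 (and all 6 values in {2, 4, 5, 6, 7, 9} must be used), so slot 3 = 2.
Among the 5 still-open variables, 7 fits only slot 2 (and all 5 values in {4, 5, 6, 7, 9} must be used), so slot 2 = 7.

7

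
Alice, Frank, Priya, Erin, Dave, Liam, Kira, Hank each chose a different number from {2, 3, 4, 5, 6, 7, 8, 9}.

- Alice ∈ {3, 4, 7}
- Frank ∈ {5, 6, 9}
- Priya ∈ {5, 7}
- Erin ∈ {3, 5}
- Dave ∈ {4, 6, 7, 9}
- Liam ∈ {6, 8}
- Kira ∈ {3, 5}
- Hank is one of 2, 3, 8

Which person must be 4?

The 8 variables together cover exactly {2, 3, 4, 5, 6, 7, 8, 9} — 8 values for 8 variables — and 2 appears only in Hank's list, so Hank = 2.
The 7 still-open variables together cover exactly {3, 4, 5, 6, 7, 8, 9} — 7 values for 7 variables — and 8 appears only in Liam's list, so Liam = 8.
Erin and Kira share exactly the 2 values {3, 5}; by pigeonhole those values go to them, so strike 3, 5 from Alice, Frank, Priya.
That leaves Priya = 7. Remove 7 from Alice, Dave.
So 4 goes to Alice.

Alice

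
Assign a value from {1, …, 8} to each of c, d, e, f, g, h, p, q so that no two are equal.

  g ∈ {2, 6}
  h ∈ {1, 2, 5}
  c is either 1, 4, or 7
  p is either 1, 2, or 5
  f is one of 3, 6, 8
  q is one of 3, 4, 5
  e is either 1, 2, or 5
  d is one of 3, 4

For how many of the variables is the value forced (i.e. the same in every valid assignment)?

Among the 8 variables, 7 fits only c (and all 8 values in {1, 2, 3, 4, 5, 6, 7, 8} must be used), so c = 7.
Among the 7 still-open variables, 8 fits only f (and all 7 values in {1, 2, 3, 4, 5, 6, 8} must be used), so f = 8.
The 6 still-open variables draw from only 6 values {1, 2, 3, 4, 5, 6}, so each is used; only g can be 6, hence g = 6.
e, h, p between them cover only {1, 2, 5} — a naked triple. Remove those values from q.
Determined: c=7, f=8, g=6. The other variables each still have more than one consistent value. That makes 3.

3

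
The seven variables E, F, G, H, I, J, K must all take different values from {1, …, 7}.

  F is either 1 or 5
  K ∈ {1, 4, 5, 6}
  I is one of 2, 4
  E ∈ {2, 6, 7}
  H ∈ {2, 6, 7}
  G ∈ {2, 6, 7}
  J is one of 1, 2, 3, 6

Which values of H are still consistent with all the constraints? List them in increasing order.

2, 6, 7

The 7 variables draw from only 7 values {1, 2, 3, 4, 5, 6, 7}, so each is used; only J can be 3, hence J = 3.
E, G, H between them cover only {2, 6, 7} — a naked triple. Remove those values from I, K.
I must be 4 (only option left). So K can't be 4.
No further eliminations apply; H can still be any of 2, 6, 7.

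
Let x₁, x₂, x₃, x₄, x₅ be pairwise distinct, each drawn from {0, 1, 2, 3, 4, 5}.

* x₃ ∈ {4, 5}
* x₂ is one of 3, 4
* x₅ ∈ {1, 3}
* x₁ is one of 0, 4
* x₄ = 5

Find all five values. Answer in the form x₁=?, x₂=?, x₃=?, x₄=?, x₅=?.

x₄ has just one choice, so x₄ = 5. Eliminate 5 elsewhere: x₃.
That leaves x₃ = 4. Remove 4 from x₁, x₂.
x₁'s domain is down to {0}, so x₁ = 0.
x₂ must be 3 (only option left). Eliminate 3 elsewhere: x₅.
x₅'s domain is down to {1}, so x₅ = 1.

x₁=0, x₂=3, x₃=4, x₄=5, x₅=1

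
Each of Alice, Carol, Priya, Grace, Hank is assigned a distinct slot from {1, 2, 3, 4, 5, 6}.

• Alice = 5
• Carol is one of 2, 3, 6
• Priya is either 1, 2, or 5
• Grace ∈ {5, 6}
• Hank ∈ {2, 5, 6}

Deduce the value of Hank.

Alice must be 5 (only option left). Strike 5 from Priya, Grace, Hank.
Grace's domain is down to {6}, so Grace = 6. Remove 6 from Carol, Hank.
So Hank = 2.

2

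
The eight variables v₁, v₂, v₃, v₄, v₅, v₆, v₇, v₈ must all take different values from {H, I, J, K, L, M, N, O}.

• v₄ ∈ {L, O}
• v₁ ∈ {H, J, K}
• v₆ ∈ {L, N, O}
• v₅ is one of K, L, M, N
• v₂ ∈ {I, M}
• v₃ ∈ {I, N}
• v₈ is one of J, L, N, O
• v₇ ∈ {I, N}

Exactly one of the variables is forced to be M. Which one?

Among the 8 variables, H fits only v₁ (and all 8 values in {H, I, J, K, L, M, N, O} must be used), so v₁ = H.
The 7 still-open variables draw from only 7 values {I, J, K, L, M, N, O}, so each is used; only v₈ can be J, hence v₈ = J.
The 6 still-open variables draw from only 6 values {I, K, L, M, N, O}, so each is used; only v₅ can be K, hence v₅ = K.
The 5 still-open variables draw from only 5 values {I, L, M, N, O}, so each is used; only v₂ can be M, hence v₂ = M.

v₂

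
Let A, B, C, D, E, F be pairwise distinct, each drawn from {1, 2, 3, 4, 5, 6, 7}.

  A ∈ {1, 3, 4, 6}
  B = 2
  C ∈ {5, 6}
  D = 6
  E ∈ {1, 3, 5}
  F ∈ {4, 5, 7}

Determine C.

B must be 2 (only option left).
D must be 6 (only option left). So A, C can't be 6.
So C = 5.

5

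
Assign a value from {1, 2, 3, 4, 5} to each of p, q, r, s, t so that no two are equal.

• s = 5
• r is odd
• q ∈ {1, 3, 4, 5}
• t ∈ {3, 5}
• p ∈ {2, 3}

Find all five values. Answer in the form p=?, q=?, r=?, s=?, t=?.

p=2, q=4, r=1, s=5, t=3

s has just one choice, so s = 5. So q, r, t can't be 5.
t must be 3 (only option left). Strike 3 from p, q, r.
That leaves p = 2.
r's domain is down to {1}, so r = 1. Eliminate 1 elsewhere: q.
q's domain is down to {4}, so q = 4.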